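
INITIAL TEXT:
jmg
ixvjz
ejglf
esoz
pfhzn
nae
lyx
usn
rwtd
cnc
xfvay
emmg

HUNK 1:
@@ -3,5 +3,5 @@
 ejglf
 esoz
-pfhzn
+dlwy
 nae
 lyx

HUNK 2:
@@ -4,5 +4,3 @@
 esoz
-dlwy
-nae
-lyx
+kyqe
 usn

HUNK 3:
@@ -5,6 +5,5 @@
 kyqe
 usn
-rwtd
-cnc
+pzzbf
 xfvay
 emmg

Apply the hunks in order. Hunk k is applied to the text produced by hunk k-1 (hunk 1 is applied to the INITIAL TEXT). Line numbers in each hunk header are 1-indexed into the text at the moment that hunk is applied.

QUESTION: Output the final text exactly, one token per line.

Answer: jmg
ixvjz
ejglf
esoz
kyqe
usn
pzzbf
xfvay
emmg

Derivation:
Hunk 1: at line 3 remove [pfhzn] add [dlwy] -> 12 lines: jmg ixvjz ejglf esoz dlwy nae lyx usn rwtd cnc xfvay emmg
Hunk 2: at line 4 remove [dlwy,nae,lyx] add [kyqe] -> 10 lines: jmg ixvjz ejglf esoz kyqe usn rwtd cnc xfvay emmg
Hunk 3: at line 5 remove [rwtd,cnc] add [pzzbf] -> 9 lines: jmg ixvjz ejglf esoz kyqe usn pzzbf xfvay emmg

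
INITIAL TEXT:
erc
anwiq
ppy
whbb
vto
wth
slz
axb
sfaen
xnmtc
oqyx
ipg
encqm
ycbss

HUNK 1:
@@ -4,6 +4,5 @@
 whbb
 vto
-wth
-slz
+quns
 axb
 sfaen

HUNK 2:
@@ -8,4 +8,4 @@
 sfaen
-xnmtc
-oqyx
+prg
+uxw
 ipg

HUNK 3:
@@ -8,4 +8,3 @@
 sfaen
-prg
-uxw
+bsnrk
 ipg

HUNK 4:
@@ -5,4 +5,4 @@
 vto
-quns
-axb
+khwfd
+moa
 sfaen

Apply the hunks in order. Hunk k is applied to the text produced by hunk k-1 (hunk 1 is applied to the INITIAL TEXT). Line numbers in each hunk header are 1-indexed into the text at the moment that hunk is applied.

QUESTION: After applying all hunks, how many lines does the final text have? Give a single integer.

Hunk 1: at line 4 remove [wth,slz] add [quns] -> 13 lines: erc anwiq ppy whbb vto quns axb sfaen xnmtc oqyx ipg encqm ycbss
Hunk 2: at line 8 remove [xnmtc,oqyx] add [prg,uxw] -> 13 lines: erc anwiq ppy whbb vto quns axb sfaen prg uxw ipg encqm ycbss
Hunk 3: at line 8 remove [prg,uxw] add [bsnrk] -> 12 lines: erc anwiq ppy whbb vto quns axb sfaen bsnrk ipg encqm ycbss
Hunk 4: at line 5 remove [quns,axb] add [khwfd,moa] -> 12 lines: erc anwiq ppy whbb vto khwfd moa sfaen bsnrk ipg encqm ycbss
Final line count: 12

Answer: 12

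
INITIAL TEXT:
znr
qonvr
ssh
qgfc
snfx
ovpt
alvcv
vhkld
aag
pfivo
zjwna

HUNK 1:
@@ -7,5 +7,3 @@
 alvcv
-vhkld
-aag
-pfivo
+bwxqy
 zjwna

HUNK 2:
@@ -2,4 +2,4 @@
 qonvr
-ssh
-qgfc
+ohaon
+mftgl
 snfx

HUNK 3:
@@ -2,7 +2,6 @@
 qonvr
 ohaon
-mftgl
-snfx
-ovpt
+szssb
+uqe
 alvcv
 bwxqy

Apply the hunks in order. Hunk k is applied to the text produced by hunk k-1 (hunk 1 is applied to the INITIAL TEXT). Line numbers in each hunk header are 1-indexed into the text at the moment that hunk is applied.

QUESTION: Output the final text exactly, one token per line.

Hunk 1: at line 7 remove [vhkld,aag,pfivo] add [bwxqy] -> 9 lines: znr qonvr ssh qgfc snfx ovpt alvcv bwxqy zjwna
Hunk 2: at line 2 remove [ssh,qgfc] add [ohaon,mftgl] -> 9 lines: znr qonvr ohaon mftgl snfx ovpt alvcv bwxqy zjwna
Hunk 3: at line 2 remove [mftgl,snfx,ovpt] add [szssb,uqe] -> 8 lines: znr qonvr ohaon szssb uqe alvcv bwxqy zjwna

Answer: znr
qonvr
ohaon
szssb
uqe
alvcv
bwxqy
zjwna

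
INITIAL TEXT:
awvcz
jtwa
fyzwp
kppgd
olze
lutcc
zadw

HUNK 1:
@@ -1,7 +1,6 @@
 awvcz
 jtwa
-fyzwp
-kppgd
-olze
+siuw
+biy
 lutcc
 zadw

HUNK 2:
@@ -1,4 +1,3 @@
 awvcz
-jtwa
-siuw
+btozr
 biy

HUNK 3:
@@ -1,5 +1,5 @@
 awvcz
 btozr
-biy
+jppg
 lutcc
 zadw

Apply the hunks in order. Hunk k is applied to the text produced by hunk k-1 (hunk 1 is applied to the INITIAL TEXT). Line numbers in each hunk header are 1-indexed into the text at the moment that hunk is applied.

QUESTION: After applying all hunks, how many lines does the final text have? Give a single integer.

Answer: 5

Derivation:
Hunk 1: at line 1 remove [fyzwp,kppgd,olze] add [siuw,biy] -> 6 lines: awvcz jtwa siuw biy lutcc zadw
Hunk 2: at line 1 remove [jtwa,siuw] add [btozr] -> 5 lines: awvcz btozr biy lutcc zadw
Hunk 3: at line 1 remove [biy] add [jppg] -> 5 lines: awvcz btozr jppg lutcc zadw
Final line count: 5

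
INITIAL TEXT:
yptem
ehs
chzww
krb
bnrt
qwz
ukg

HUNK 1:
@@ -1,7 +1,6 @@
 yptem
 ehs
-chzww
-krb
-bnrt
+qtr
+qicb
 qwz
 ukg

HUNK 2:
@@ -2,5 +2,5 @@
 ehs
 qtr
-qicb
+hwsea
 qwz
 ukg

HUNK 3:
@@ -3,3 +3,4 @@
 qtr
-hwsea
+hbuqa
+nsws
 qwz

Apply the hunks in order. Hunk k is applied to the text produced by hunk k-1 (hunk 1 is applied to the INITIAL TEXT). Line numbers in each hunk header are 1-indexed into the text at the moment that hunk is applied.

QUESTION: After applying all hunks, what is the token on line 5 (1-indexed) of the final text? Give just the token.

Hunk 1: at line 1 remove [chzww,krb,bnrt] add [qtr,qicb] -> 6 lines: yptem ehs qtr qicb qwz ukg
Hunk 2: at line 2 remove [qicb] add [hwsea] -> 6 lines: yptem ehs qtr hwsea qwz ukg
Hunk 3: at line 3 remove [hwsea] add [hbuqa,nsws] -> 7 lines: yptem ehs qtr hbuqa nsws qwz ukg
Final line 5: nsws

Answer: nsws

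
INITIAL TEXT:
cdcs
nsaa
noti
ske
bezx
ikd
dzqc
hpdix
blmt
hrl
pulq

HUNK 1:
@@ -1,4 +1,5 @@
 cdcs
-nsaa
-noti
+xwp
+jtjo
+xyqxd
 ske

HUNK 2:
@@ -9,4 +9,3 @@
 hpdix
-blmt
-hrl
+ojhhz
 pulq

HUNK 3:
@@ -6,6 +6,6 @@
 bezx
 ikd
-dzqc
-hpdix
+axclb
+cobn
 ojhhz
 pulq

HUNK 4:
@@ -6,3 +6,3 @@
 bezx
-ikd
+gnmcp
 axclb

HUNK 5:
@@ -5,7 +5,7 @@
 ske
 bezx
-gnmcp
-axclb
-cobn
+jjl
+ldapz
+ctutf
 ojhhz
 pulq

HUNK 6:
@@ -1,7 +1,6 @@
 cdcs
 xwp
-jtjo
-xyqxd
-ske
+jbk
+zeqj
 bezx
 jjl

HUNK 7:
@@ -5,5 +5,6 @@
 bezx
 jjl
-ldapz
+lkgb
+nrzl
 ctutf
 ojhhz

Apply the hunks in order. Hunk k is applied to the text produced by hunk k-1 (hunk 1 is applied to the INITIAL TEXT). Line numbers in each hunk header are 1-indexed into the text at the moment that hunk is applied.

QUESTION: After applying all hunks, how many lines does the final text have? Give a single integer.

Answer: 11

Derivation:
Hunk 1: at line 1 remove [nsaa,noti] add [xwp,jtjo,xyqxd] -> 12 lines: cdcs xwp jtjo xyqxd ske bezx ikd dzqc hpdix blmt hrl pulq
Hunk 2: at line 9 remove [blmt,hrl] add [ojhhz] -> 11 lines: cdcs xwp jtjo xyqxd ske bezx ikd dzqc hpdix ojhhz pulq
Hunk 3: at line 6 remove [dzqc,hpdix] add [axclb,cobn] -> 11 lines: cdcs xwp jtjo xyqxd ske bezx ikd axclb cobn ojhhz pulq
Hunk 4: at line 6 remove [ikd] add [gnmcp] -> 11 lines: cdcs xwp jtjo xyqxd ske bezx gnmcp axclb cobn ojhhz pulq
Hunk 5: at line 5 remove [gnmcp,axclb,cobn] add [jjl,ldapz,ctutf] -> 11 lines: cdcs xwp jtjo xyqxd ske bezx jjl ldapz ctutf ojhhz pulq
Hunk 6: at line 1 remove [jtjo,xyqxd,ske] add [jbk,zeqj] -> 10 lines: cdcs xwp jbk zeqj bezx jjl ldapz ctutf ojhhz pulq
Hunk 7: at line 5 remove [ldapz] add [lkgb,nrzl] -> 11 lines: cdcs xwp jbk zeqj bezx jjl lkgb nrzl ctutf ojhhz pulq
Final line count: 11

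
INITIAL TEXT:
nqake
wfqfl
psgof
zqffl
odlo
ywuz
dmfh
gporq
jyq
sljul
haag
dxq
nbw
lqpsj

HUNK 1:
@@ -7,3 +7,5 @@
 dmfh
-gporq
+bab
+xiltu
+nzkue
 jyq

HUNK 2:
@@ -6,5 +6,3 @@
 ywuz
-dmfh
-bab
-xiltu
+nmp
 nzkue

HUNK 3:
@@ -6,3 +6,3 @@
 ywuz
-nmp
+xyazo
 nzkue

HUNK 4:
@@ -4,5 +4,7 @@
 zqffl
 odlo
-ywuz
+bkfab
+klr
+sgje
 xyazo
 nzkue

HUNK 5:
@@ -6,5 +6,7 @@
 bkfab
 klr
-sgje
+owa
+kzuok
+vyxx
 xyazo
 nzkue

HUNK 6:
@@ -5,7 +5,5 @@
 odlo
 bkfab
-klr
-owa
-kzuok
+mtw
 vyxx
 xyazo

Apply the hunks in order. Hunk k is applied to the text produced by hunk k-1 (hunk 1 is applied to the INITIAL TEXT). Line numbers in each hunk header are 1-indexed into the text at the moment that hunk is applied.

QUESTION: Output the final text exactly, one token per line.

Hunk 1: at line 7 remove [gporq] add [bab,xiltu,nzkue] -> 16 lines: nqake wfqfl psgof zqffl odlo ywuz dmfh bab xiltu nzkue jyq sljul haag dxq nbw lqpsj
Hunk 2: at line 6 remove [dmfh,bab,xiltu] add [nmp] -> 14 lines: nqake wfqfl psgof zqffl odlo ywuz nmp nzkue jyq sljul haag dxq nbw lqpsj
Hunk 3: at line 6 remove [nmp] add [xyazo] -> 14 lines: nqake wfqfl psgof zqffl odlo ywuz xyazo nzkue jyq sljul haag dxq nbw lqpsj
Hunk 4: at line 4 remove [ywuz] add [bkfab,klr,sgje] -> 16 lines: nqake wfqfl psgof zqffl odlo bkfab klr sgje xyazo nzkue jyq sljul haag dxq nbw lqpsj
Hunk 5: at line 6 remove [sgje] add [owa,kzuok,vyxx] -> 18 lines: nqake wfqfl psgof zqffl odlo bkfab klr owa kzuok vyxx xyazo nzkue jyq sljul haag dxq nbw lqpsj
Hunk 6: at line 5 remove [klr,owa,kzuok] add [mtw] -> 16 lines: nqake wfqfl psgof zqffl odlo bkfab mtw vyxx xyazo nzkue jyq sljul haag dxq nbw lqpsj

Answer: nqake
wfqfl
psgof
zqffl
odlo
bkfab
mtw
vyxx
xyazo
nzkue
jyq
sljul
haag
dxq
nbw
lqpsj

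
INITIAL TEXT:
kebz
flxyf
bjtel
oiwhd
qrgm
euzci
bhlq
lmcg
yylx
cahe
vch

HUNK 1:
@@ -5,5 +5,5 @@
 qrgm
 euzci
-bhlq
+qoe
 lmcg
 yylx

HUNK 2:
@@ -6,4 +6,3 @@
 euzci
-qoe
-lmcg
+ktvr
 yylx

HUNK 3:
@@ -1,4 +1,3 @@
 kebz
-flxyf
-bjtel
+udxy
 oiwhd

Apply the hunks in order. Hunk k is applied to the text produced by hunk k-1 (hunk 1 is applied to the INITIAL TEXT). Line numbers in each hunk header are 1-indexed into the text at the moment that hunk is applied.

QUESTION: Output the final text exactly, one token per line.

Hunk 1: at line 5 remove [bhlq] add [qoe] -> 11 lines: kebz flxyf bjtel oiwhd qrgm euzci qoe lmcg yylx cahe vch
Hunk 2: at line 6 remove [qoe,lmcg] add [ktvr] -> 10 lines: kebz flxyf bjtel oiwhd qrgm euzci ktvr yylx cahe vch
Hunk 3: at line 1 remove [flxyf,bjtel] add [udxy] -> 9 lines: kebz udxy oiwhd qrgm euzci ktvr yylx cahe vch

Answer: kebz
udxy
oiwhd
qrgm
euzci
ktvr
yylx
cahe
vch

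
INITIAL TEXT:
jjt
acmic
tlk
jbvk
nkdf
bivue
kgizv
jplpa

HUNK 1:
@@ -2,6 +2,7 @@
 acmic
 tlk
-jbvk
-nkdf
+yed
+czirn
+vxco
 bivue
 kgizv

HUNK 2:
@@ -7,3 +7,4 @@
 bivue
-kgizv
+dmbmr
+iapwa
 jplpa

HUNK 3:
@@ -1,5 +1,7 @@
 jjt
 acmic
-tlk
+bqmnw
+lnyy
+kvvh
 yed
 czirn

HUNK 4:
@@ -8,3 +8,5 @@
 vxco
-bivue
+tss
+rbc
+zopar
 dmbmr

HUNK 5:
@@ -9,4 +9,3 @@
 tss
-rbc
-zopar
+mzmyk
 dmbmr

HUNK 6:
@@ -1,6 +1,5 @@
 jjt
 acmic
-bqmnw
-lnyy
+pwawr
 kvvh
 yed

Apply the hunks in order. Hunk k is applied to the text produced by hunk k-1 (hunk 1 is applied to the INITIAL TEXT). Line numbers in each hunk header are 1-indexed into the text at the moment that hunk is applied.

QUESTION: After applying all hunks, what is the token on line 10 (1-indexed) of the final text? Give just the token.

Hunk 1: at line 2 remove [jbvk,nkdf] add [yed,czirn,vxco] -> 9 lines: jjt acmic tlk yed czirn vxco bivue kgizv jplpa
Hunk 2: at line 7 remove [kgizv] add [dmbmr,iapwa] -> 10 lines: jjt acmic tlk yed czirn vxco bivue dmbmr iapwa jplpa
Hunk 3: at line 1 remove [tlk] add [bqmnw,lnyy,kvvh] -> 12 lines: jjt acmic bqmnw lnyy kvvh yed czirn vxco bivue dmbmr iapwa jplpa
Hunk 4: at line 8 remove [bivue] add [tss,rbc,zopar] -> 14 lines: jjt acmic bqmnw lnyy kvvh yed czirn vxco tss rbc zopar dmbmr iapwa jplpa
Hunk 5: at line 9 remove [rbc,zopar] add [mzmyk] -> 13 lines: jjt acmic bqmnw lnyy kvvh yed czirn vxco tss mzmyk dmbmr iapwa jplpa
Hunk 6: at line 1 remove [bqmnw,lnyy] add [pwawr] -> 12 lines: jjt acmic pwawr kvvh yed czirn vxco tss mzmyk dmbmr iapwa jplpa
Final line 10: dmbmr

Answer: dmbmr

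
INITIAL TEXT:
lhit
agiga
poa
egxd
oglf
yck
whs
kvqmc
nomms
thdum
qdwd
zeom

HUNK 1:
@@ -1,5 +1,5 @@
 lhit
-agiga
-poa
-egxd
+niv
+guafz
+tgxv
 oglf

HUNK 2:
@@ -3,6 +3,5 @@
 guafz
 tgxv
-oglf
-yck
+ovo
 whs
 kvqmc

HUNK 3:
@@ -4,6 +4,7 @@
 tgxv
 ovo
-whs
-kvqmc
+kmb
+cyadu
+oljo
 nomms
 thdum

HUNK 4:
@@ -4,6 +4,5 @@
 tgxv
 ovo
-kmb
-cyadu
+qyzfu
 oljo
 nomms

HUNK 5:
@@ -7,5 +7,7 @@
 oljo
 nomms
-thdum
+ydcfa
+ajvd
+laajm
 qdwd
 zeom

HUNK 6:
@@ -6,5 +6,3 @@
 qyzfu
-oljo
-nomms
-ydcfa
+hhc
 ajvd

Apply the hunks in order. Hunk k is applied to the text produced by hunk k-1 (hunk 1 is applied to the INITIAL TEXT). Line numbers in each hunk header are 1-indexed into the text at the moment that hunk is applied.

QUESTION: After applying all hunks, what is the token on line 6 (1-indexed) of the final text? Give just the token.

Hunk 1: at line 1 remove [agiga,poa,egxd] add [niv,guafz,tgxv] -> 12 lines: lhit niv guafz tgxv oglf yck whs kvqmc nomms thdum qdwd zeom
Hunk 2: at line 3 remove [oglf,yck] add [ovo] -> 11 lines: lhit niv guafz tgxv ovo whs kvqmc nomms thdum qdwd zeom
Hunk 3: at line 4 remove [whs,kvqmc] add [kmb,cyadu,oljo] -> 12 lines: lhit niv guafz tgxv ovo kmb cyadu oljo nomms thdum qdwd zeom
Hunk 4: at line 4 remove [kmb,cyadu] add [qyzfu] -> 11 lines: lhit niv guafz tgxv ovo qyzfu oljo nomms thdum qdwd zeom
Hunk 5: at line 7 remove [thdum] add [ydcfa,ajvd,laajm] -> 13 lines: lhit niv guafz tgxv ovo qyzfu oljo nomms ydcfa ajvd laajm qdwd zeom
Hunk 6: at line 6 remove [oljo,nomms,ydcfa] add [hhc] -> 11 lines: lhit niv guafz tgxv ovo qyzfu hhc ajvd laajm qdwd zeom
Final line 6: qyzfu

Answer: qyzfu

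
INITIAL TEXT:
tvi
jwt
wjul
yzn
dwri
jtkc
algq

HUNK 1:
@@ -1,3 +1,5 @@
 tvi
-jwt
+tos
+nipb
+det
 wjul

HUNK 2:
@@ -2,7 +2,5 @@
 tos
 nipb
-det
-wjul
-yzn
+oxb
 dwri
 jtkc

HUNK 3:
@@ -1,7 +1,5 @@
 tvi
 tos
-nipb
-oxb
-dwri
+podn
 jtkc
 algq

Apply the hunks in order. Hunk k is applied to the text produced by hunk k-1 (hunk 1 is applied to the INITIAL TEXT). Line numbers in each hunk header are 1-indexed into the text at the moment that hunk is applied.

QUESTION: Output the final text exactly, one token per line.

Answer: tvi
tos
podn
jtkc
algq

Derivation:
Hunk 1: at line 1 remove [jwt] add [tos,nipb,det] -> 9 lines: tvi tos nipb det wjul yzn dwri jtkc algq
Hunk 2: at line 2 remove [det,wjul,yzn] add [oxb] -> 7 lines: tvi tos nipb oxb dwri jtkc algq
Hunk 3: at line 1 remove [nipb,oxb,dwri] add [podn] -> 5 lines: tvi tos podn jtkc algq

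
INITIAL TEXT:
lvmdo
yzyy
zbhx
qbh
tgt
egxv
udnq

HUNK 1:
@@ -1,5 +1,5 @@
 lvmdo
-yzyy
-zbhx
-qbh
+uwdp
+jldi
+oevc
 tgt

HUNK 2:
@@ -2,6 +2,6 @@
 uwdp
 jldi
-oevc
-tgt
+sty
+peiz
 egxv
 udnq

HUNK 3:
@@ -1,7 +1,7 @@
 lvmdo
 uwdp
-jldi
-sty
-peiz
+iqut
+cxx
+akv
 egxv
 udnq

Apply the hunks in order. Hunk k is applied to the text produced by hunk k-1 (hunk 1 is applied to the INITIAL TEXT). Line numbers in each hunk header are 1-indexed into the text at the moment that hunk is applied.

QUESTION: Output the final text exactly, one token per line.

Answer: lvmdo
uwdp
iqut
cxx
akv
egxv
udnq

Derivation:
Hunk 1: at line 1 remove [yzyy,zbhx,qbh] add [uwdp,jldi,oevc] -> 7 lines: lvmdo uwdp jldi oevc tgt egxv udnq
Hunk 2: at line 2 remove [oevc,tgt] add [sty,peiz] -> 7 lines: lvmdo uwdp jldi sty peiz egxv udnq
Hunk 3: at line 1 remove [jldi,sty,peiz] add [iqut,cxx,akv] -> 7 lines: lvmdo uwdp iqut cxx akv egxv udnq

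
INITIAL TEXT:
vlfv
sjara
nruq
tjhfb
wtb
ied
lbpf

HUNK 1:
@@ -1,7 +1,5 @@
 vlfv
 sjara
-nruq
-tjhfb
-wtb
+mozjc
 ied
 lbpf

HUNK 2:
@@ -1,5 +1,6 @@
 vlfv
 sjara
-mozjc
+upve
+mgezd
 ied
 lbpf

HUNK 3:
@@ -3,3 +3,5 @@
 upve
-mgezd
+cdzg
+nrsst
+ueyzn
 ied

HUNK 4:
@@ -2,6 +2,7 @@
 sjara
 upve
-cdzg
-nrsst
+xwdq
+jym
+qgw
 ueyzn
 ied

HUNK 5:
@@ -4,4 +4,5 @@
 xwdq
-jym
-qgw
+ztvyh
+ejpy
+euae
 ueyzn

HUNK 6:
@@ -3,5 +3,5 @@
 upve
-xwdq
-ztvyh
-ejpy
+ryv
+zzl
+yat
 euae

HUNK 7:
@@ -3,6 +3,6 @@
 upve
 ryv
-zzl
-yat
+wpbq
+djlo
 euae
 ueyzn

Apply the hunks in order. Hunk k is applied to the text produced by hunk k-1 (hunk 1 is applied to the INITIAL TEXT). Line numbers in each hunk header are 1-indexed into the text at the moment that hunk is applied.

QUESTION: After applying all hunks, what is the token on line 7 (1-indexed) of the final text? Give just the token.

Answer: euae

Derivation:
Hunk 1: at line 1 remove [nruq,tjhfb,wtb] add [mozjc] -> 5 lines: vlfv sjara mozjc ied lbpf
Hunk 2: at line 1 remove [mozjc] add [upve,mgezd] -> 6 lines: vlfv sjara upve mgezd ied lbpf
Hunk 3: at line 3 remove [mgezd] add [cdzg,nrsst,ueyzn] -> 8 lines: vlfv sjara upve cdzg nrsst ueyzn ied lbpf
Hunk 4: at line 2 remove [cdzg,nrsst] add [xwdq,jym,qgw] -> 9 lines: vlfv sjara upve xwdq jym qgw ueyzn ied lbpf
Hunk 5: at line 4 remove [jym,qgw] add [ztvyh,ejpy,euae] -> 10 lines: vlfv sjara upve xwdq ztvyh ejpy euae ueyzn ied lbpf
Hunk 6: at line 3 remove [xwdq,ztvyh,ejpy] add [ryv,zzl,yat] -> 10 lines: vlfv sjara upve ryv zzl yat euae ueyzn ied lbpf
Hunk 7: at line 3 remove [zzl,yat] add [wpbq,djlo] -> 10 lines: vlfv sjara upve ryv wpbq djlo euae ueyzn ied lbpf
Final line 7: euae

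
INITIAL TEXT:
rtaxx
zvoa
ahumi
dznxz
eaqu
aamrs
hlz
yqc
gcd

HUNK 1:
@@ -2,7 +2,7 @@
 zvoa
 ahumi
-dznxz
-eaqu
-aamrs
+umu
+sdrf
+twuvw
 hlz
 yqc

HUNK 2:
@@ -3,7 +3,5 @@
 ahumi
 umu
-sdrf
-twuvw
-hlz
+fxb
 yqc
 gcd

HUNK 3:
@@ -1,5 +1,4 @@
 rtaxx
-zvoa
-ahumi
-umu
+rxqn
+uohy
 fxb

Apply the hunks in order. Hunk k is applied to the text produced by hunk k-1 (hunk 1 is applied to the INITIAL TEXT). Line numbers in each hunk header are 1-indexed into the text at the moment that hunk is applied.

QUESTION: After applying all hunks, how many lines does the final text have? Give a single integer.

Answer: 6

Derivation:
Hunk 1: at line 2 remove [dznxz,eaqu,aamrs] add [umu,sdrf,twuvw] -> 9 lines: rtaxx zvoa ahumi umu sdrf twuvw hlz yqc gcd
Hunk 2: at line 3 remove [sdrf,twuvw,hlz] add [fxb] -> 7 lines: rtaxx zvoa ahumi umu fxb yqc gcd
Hunk 3: at line 1 remove [zvoa,ahumi,umu] add [rxqn,uohy] -> 6 lines: rtaxx rxqn uohy fxb yqc gcd
Final line count: 6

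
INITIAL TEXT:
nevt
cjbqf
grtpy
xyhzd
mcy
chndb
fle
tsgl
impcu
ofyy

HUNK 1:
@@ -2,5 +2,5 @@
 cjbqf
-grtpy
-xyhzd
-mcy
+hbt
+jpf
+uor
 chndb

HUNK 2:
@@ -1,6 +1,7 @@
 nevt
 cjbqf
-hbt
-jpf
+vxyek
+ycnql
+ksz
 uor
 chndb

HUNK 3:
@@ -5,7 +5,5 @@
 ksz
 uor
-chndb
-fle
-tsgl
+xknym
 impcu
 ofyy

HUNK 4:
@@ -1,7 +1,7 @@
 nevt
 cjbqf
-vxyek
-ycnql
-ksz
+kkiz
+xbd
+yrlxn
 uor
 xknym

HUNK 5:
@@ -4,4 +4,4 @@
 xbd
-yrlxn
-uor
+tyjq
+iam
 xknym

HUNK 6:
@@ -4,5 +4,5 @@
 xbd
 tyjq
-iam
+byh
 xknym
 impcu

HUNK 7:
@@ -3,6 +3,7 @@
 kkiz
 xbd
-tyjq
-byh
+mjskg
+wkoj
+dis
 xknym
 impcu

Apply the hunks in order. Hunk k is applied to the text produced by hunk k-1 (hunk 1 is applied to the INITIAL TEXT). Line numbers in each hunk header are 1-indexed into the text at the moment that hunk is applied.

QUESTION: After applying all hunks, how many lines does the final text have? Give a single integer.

Hunk 1: at line 2 remove [grtpy,xyhzd,mcy] add [hbt,jpf,uor] -> 10 lines: nevt cjbqf hbt jpf uor chndb fle tsgl impcu ofyy
Hunk 2: at line 1 remove [hbt,jpf] add [vxyek,ycnql,ksz] -> 11 lines: nevt cjbqf vxyek ycnql ksz uor chndb fle tsgl impcu ofyy
Hunk 3: at line 5 remove [chndb,fle,tsgl] add [xknym] -> 9 lines: nevt cjbqf vxyek ycnql ksz uor xknym impcu ofyy
Hunk 4: at line 1 remove [vxyek,ycnql,ksz] add [kkiz,xbd,yrlxn] -> 9 lines: nevt cjbqf kkiz xbd yrlxn uor xknym impcu ofyy
Hunk 5: at line 4 remove [yrlxn,uor] add [tyjq,iam] -> 9 lines: nevt cjbqf kkiz xbd tyjq iam xknym impcu ofyy
Hunk 6: at line 4 remove [iam] add [byh] -> 9 lines: nevt cjbqf kkiz xbd tyjq byh xknym impcu ofyy
Hunk 7: at line 3 remove [tyjq,byh] add [mjskg,wkoj,dis] -> 10 lines: nevt cjbqf kkiz xbd mjskg wkoj dis xknym impcu ofyy
Final line count: 10

Answer: 10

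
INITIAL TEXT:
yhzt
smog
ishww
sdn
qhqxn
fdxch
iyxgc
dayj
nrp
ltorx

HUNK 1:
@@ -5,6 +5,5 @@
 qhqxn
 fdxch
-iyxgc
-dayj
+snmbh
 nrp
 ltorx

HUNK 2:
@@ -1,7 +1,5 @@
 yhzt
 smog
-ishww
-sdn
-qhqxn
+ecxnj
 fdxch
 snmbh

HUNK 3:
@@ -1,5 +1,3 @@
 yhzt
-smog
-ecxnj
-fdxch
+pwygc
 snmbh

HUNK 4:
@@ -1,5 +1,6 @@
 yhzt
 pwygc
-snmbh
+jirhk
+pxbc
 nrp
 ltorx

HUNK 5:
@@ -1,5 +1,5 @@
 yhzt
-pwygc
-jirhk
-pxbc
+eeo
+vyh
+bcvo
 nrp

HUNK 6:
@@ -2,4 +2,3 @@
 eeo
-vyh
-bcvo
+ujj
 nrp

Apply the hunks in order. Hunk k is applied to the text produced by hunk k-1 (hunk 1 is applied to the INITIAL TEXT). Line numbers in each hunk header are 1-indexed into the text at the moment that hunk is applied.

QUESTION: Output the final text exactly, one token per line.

Answer: yhzt
eeo
ujj
nrp
ltorx

Derivation:
Hunk 1: at line 5 remove [iyxgc,dayj] add [snmbh] -> 9 lines: yhzt smog ishww sdn qhqxn fdxch snmbh nrp ltorx
Hunk 2: at line 1 remove [ishww,sdn,qhqxn] add [ecxnj] -> 7 lines: yhzt smog ecxnj fdxch snmbh nrp ltorx
Hunk 3: at line 1 remove [smog,ecxnj,fdxch] add [pwygc] -> 5 lines: yhzt pwygc snmbh nrp ltorx
Hunk 4: at line 1 remove [snmbh] add [jirhk,pxbc] -> 6 lines: yhzt pwygc jirhk pxbc nrp ltorx
Hunk 5: at line 1 remove [pwygc,jirhk,pxbc] add [eeo,vyh,bcvo] -> 6 lines: yhzt eeo vyh bcvo nrp ltorx
Hunk 6: at line 2 remove [vyh,bcvo] add [ujj] -> 5 lines: yhzt eeo ujj nrp ltorx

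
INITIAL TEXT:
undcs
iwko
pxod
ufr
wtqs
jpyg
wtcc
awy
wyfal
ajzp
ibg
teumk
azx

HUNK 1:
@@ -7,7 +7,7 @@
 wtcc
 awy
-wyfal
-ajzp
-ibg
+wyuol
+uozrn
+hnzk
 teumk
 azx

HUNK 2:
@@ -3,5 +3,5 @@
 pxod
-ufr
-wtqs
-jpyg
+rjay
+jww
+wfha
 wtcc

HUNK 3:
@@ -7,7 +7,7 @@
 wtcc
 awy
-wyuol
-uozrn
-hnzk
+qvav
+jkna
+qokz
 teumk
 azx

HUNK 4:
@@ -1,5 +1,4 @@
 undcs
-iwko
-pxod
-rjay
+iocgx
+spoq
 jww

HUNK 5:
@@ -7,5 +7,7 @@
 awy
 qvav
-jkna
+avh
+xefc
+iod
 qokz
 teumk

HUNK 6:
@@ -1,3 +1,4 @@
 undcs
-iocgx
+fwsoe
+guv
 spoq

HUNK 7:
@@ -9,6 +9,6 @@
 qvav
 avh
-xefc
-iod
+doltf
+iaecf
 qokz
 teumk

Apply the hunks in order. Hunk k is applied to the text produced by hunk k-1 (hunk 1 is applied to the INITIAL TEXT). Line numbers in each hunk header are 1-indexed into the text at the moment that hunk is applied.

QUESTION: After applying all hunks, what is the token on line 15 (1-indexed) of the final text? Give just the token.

Answer: azx

Derivation:
Hunk 1: at line 7 remove [wyfal,ajzp,ibg] add [wyuol,uozrn,hnzk] -> 13 lines: undcs iwko pxod ufr wtqs jpyg wtcc awy wyuol uozrn hnzk teumk azx
Hunk 2: at line 3 remove [ufr,wtqs,jpyg] add [rjay,jww,wfha] -> 13 lines: undcs iwko pxod rjay jww wfha wtcc awy wyuol uozrn hnzk teumk azx
Hunk 3: at line 7 remove [wyuol,uozrn,hnzk] add [qvav,jkna,qokz] -> 13 lines: undcs iwko pxod rjay jww wfha wtcc awy qvav jkna qokz teumk azx
Hunk 4: at line 1 remove [iwko,pxod,rjay] add [iocgx,spoq] -> 12 lines: undcs iocgx spoq jww wfha wtcc awy qvav jkna qokz teumk azx
Hunk 5: at line 7 remove [jkna] add [avh,xefc,iod] -> 14 lines: undcs iocgx spoq jww wfha wtcc awy qvav avh xefc iod qokz teumk azx
Hunk 6: at line 1 remove [iocgx] add [fwsoe,guv] -> 15 lines: undcs fwsoe guv spoq jww wfha wtcc awy qvav avh xefc iod qokz teumk azx
Hunk 7: at line 9 remove [xefc,iod] add [doltf,iaecf] -> 15 lines: undcs fwsoe guv spoq jww wfha wtcc awy qvav avh doltf iaecf qokz teumk azx
Final line 15: azx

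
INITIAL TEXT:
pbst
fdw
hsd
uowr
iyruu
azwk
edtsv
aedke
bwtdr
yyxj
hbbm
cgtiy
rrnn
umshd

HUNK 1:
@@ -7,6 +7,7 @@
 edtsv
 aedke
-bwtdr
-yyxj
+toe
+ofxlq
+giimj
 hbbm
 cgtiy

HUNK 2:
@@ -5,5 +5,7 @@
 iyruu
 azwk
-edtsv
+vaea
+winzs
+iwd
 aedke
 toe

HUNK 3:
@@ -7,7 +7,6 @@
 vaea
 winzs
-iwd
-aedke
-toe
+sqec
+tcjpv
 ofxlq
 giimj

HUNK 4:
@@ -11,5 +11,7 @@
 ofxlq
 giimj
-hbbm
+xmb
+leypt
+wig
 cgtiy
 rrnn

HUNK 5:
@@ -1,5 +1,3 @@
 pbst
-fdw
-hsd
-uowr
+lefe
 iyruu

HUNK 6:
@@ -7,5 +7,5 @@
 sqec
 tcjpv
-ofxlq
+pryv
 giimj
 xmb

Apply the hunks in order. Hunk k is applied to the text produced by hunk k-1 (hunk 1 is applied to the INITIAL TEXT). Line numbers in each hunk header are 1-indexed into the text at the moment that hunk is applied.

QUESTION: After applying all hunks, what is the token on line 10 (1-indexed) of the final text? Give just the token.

Answer: giimj

Derivation:
Hunk 1: at line 7 remove [bwtdr,yyxj] add [toe,ofxlq,giimj] -> 15 lines: pbst fdw hsd uowr iyruu azwk edtsv aedke toe ofxlq giimj hbbm cgtiy rrnn umshd
Hunk 2: at line 5 remove [edtsv] add [vaea,winzs,iwd] -> 17 lines: pbst fdw hsd uowr iyruu azwk vaea winzs iwd aedke toe ofxlq giimj hbbm cgtiy rrnn umshd
Hunk 3: at line 7 remove [iwd,aedke,toe] add [sqec,tcjpv] -> 16 lines: pbst fdw hsd uowr iyruu azwk vaea winzs sqec tcjpv ofxlq giimj hbbm cgtiy rrnn umshd
Hunk 4: at line 11 remove [hbbm] add [xmb,leypt,wig] -> 18 lines: pbst fdw hsd uowr iyruu azwk vaea winzs sqec tcjpv ofxlq giimj xmb leypt wig cgtiy rrnn umshd
Hunk 5: at line 1 remove [fdw,hsd,uowr] add [lefe] -> 16 lines: pbst lefe iyruu azwk vaea winzs sqec tcjpv ofxlq giimj xmb leypt wig cgtiy rrnn umshd
Hunk 6: at line 7 remove [ofxlq] add [pryv] -> 16 lines: pbst lefe iyruu azwk vaea winzs sqec tcjpv pryv giimj xmb leypt wig cgtiy rrnn umshd
Final line 10: giimj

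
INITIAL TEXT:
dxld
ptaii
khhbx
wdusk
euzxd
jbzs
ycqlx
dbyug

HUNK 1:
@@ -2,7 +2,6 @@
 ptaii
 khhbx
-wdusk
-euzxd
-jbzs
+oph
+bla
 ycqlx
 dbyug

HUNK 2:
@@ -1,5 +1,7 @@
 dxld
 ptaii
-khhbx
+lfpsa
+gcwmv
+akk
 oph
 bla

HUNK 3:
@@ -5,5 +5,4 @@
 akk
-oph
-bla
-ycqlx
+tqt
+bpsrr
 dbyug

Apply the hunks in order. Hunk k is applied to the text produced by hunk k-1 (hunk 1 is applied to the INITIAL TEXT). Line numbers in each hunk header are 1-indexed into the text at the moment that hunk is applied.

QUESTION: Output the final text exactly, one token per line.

Hunk 1: at line 2 remove [wdusk,euzxd,jbzs] add [oph,bla] -> 7 lines: dxld ptaii khhbx oph bla ycqlx dbyug
Hunk 2: at line 1 remove [khhbx] add [lfpsa,gcwmv,akk] -> 9 lines: dxld ptaii lfpsa gcwmv akk oph bla ycqlx dbyug
Hunk 3: at line 5 remove [oph,bla,ycqlx] add [tqt,bpsrr] -> 8 lines: dxld ptaii lfpsa gcwmv akk tqt bpsrr dbyug

Answer: dxld
ptaii
lfpsa
gcwmv
akk
tqt
bpsrr
dbyug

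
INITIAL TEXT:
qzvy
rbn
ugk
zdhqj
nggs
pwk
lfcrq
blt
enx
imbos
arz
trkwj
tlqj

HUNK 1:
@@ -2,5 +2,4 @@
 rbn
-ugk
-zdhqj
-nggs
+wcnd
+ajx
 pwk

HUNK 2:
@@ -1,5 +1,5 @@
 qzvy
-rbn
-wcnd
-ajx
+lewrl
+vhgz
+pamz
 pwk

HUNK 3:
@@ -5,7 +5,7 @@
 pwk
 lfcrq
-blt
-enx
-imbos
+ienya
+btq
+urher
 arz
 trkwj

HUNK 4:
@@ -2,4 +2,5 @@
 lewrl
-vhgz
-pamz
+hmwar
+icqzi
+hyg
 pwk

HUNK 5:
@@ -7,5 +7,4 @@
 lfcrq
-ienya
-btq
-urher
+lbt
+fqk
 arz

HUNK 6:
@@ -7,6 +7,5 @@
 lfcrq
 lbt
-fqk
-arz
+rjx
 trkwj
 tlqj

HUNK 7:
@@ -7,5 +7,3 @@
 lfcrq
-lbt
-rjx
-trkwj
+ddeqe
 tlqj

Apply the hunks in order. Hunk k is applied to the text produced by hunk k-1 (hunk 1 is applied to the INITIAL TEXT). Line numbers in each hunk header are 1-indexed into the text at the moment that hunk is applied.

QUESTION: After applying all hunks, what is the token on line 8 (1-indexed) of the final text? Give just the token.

Answer: ddeqe

Derivation:
Hunk 1: at line 2 remove [ugk,zdhqj,nggs] add [wcnd,ajx] -> 12 lines: qzvy rbn wcnd ajx pwk lfcrq blt enx imbos arz trkwj tlqj
Hunk 2: at line 1 remove [rbn,wcnd,ajx] add [lewrl,vhgz,pamz] -> 12 lines: qzvy lewrl vhgz pamz pwk lfcrq blt enx imbos arz trkwj tlqj
Hunk 3: at line 5 remove [blt,enx,imbos] add [ienya,btq,urher] -> 12 lines: qzvy lewrl vhgz pamz pwk lfcrq ienya btq urher arz trkwj tlqj
Hunk 4: at line 2 remove [vhgz,pamz] add [hmwar,icqzi,hyg] -> 13 lines: qzvy lewrl hmwar icqzi hyg pwk lfcrq ienya btq urher arz trkwj tlqj
Hunk 5: at line 7 remove [ienya,btq,urher] add [lbt,fqk] -> 12 lines: qzvy lewrl hmwar icqzi hyg pwk lfcrq lbt fqk arz trkwj tlqj
Hunk 6: at line 7 remove [fqk,arz] add [rjx] -> 11 lines: qzvy lewrl hmwar icqzi hyg pwk lfcrq lbt rjx trkwj tlqj
Hunk 7: at line 7 remove [lbt,rjx,trkwj] add [ddeqe] -> 9 lines: qzvy lewrl hmwar icqzi hyg pwk lfcrq ddeqe tlqj
Final line 8: ddeqe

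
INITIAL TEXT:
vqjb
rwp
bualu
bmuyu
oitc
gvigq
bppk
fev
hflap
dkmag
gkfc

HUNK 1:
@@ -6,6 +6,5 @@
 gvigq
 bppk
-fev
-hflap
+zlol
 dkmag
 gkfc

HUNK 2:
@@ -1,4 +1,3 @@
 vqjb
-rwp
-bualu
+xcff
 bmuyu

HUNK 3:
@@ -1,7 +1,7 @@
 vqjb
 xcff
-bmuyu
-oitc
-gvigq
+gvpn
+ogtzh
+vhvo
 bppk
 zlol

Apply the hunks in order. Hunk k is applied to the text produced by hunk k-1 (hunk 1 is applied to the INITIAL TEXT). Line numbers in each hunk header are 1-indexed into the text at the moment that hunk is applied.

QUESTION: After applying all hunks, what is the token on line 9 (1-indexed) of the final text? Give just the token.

Answer: gkfc

Derivation:
Hunk 1: at line 6 remove [fev,hflap] add [zlol] -> 10 lines: vqjb rwp bualu bmuyu oitc gvigq bppk zlol dkmag gkfc
Hunk 2: at line 1 remove [rwp,bualu] add [xcff] -> 9 lines: vqjb xcff bmuyu oitc gvigq bppk zlol dkmag gkfc
Hunk 3: at line 1 remove [bmuyu,oitc,gvigq] add [gvpn,ogtzh,vhvo] -> 9 lines: vqjb xcff gvpn ogtzh vhvo bppk zlol dkmag gkfc
Final line 9: gkfc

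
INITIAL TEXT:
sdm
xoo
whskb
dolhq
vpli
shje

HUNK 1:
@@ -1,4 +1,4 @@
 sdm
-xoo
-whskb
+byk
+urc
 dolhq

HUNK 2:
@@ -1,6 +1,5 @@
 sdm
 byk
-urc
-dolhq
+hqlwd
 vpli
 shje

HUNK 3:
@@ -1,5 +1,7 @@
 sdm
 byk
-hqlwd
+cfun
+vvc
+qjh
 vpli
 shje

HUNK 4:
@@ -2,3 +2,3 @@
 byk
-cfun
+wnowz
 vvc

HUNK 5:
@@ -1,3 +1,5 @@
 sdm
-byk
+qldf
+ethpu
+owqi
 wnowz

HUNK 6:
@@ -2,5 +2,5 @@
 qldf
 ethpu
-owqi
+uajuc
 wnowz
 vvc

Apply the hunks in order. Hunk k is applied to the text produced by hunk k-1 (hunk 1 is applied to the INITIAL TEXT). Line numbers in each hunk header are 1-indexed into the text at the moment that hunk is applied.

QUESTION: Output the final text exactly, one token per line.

Answer: sdm
qldf
ethpu
uajuc
wnowz
vvc
qjh
vpli
shje

Derivation:
Hunk 1: at line 1 remove [xoo,whskb] add [byk,urc] -> 6 lines: sdm byk urc dolhq vpli shje
Hunk 2: at line 1 remove [urc,dolhq] add [hqlwd] -> 5 lines: sdm byk hqlwd vpli shje
Hunk 3: at line 1 remove [hqlwd] add [cfun,vvc,qjh] -> 7 lines: sdm byk cfun vvc qjh vpli shje
Hunk 4: at line 2 remove [cfun] add [wnowz] -> 7 lines: sdm byk wnowz vvc qjh vpli shje
Hunk 5: at line 1 remove [byk] add [qldf,ethpu,owqi] -> 9 lines: sdm qldf ethpu owqi wnowz vvc qjh vpli shje
Hunk 6: at line 2 remove [owqi] add [uajuc] -> 9 lines: sdm qldf ethpu uajuc wnowz vvc qjh vpli shje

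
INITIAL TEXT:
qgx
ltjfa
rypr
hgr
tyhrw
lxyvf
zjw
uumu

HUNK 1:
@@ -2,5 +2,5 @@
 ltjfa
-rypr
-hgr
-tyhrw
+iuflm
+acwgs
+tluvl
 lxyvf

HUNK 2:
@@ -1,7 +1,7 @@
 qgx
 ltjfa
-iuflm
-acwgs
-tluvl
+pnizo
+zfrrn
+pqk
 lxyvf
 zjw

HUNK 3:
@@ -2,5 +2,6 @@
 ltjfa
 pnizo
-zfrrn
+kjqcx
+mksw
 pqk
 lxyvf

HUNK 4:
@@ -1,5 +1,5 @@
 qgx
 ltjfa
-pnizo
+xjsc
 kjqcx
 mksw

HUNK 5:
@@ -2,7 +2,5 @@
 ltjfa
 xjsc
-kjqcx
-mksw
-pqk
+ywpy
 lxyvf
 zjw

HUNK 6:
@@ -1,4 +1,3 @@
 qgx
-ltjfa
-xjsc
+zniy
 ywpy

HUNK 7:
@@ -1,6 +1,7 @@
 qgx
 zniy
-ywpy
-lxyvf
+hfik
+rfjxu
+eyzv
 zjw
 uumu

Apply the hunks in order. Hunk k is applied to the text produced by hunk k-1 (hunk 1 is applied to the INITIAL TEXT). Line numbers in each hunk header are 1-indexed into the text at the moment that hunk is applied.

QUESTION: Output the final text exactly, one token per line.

Hunk 1: at line 2 remove [rypr,hgr,tyhrw] add [iuflm,acwgs,tluvl] -> 8 lines: qgx ltjfa iuflm acwgs tluvl lxyvf zjw uumu
Hunk 2: at line 1 remove [iuflm,acwgs,tluvl] add [pnizo,zfrrn,pqk] -> 8 lines: qgx ltjfa pnizo zfrrn pqk lxyvf zjw uumu
Hunk 3: at line 2 remove [zfrrn] add [kjqcx,mksw] -> 9 lines: qgx ltjfa pnizo kjqcx mksw pqk lxyvf zjw uumu
Hunk 4: at line 1 remove [pnizo] add [xjsc] -> 9 lines: qgx ltjfa xjsc kjqcx mksw pqk lxyvf zjw uumu
Hunk 5: at line 2 remove [kjqcx,mksw,pqk] add [ywpy] -> 7 lines: qgx ltjfa xjsc ywpy lxyvf zjw uumu
Hunk 6: at line 1 remove [ltjfa,xjsc] add [zniy] -> 6 lines: qgx zniy ywpy lxyvf zjw uumu
Hunk 7: at line 1 remove [ywpy,lxyvf] add [hfik,rfjxu,eyzv] -> 7 lines: qgx zniy hfik rfjxu eyzv zjw uumu

Answer: qgx
zniy
hfik
rfjxu
eyzv
zjw
uumu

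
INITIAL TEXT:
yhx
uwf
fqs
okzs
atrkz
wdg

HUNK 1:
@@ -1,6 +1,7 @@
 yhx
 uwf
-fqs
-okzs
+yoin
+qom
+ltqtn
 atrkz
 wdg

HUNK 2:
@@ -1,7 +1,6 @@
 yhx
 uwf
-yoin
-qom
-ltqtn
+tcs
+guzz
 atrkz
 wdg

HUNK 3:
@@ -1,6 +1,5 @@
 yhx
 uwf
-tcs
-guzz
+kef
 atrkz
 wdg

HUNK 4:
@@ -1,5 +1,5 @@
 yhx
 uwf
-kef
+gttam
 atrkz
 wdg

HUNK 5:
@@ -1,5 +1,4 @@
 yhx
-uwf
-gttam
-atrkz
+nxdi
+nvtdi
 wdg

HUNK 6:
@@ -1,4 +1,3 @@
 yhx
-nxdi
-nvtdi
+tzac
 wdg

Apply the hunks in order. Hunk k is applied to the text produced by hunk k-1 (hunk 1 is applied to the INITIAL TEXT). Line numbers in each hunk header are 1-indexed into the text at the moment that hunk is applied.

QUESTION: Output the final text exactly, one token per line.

Hunk 1: at line 1 remove [fqs,okzs] add [yoin,qom,ltqtn] -> 7 lines: yhx uwf yoin qom ltqtn atrkz wdg
Hunk 2: at line 1 remove [yoin,qom,ltqtn] add [tcs,guzz] -> 6 lines: yhx uwf tcs guzz atrkz wdg
Hunk 3: at line 1 remove [tcs,guzz] add [kef] -> 5 lines: yhx uwf kef atrkz wdg
Hunk 4: at line 1 remove [kef] add [gttam] -> 5 lines: yhx uwf gttam atrkz wdg
Hunk 5: at line 1 remove [uwf,gttam,atrkz] add [nxdi,nvtdi] -> 4 lines: yhx nxdi nvtdi wdg
Hunk 6: at line 1 remove [nxdi,nvtdi] add [tzac] -> 3 lines: yhx tzac wdg

Answer: yhx
tzac
wdg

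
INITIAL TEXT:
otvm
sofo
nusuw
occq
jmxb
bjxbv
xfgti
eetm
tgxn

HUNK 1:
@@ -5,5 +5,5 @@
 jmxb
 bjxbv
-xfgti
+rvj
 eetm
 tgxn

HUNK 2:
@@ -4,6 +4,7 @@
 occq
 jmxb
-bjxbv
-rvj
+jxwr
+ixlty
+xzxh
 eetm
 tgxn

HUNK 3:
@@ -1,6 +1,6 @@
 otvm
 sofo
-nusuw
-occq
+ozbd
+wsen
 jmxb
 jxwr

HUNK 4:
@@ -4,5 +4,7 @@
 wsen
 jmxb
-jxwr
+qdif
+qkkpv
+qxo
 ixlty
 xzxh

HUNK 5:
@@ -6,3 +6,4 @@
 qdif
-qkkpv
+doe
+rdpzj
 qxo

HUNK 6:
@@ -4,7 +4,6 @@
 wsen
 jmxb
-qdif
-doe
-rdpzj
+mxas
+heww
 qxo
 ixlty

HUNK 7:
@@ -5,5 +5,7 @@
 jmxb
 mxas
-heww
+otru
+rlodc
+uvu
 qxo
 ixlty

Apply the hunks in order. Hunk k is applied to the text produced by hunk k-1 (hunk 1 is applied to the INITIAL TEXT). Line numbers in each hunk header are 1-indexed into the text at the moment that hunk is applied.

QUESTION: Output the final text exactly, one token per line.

Hunk 1: at line 5 remove [xfgti] add [rvj] -> 9 lines: otvm sofo nusuw occq jmxb bjxbv rvj eetm tgxn
Hunk 2: at line 4 remove [bjxbv,rvj] add [jxwr,ixlty,xzxh] -> 10 lines: otvm sofo nusuw occq jmxb jxwr ixlty xzxh eetm tgxn
Hunk 3: at line 1 remove [nusuw,occq] add [ozbd,wsen] -> 10 lines: otvm sofo ozbd wsen jmxb jxwr ixlty xzxh eetm tgxn
Hunk 4: at line 4 remove [jxwr] add [qdif,qkkpv,qxo] -> 12 lines: otvm sofo ozbd wsen jmxb qdif qkkpv qxo ixlty xzxh eetm tgxn
Hunk 5: at line 6 remove [qkkpv] add [doe,rdpzj] -> 13 lines: otvm sofo ozbd wsen jmxb qdif doe rdpzj qxo ixlty xzxh eetm tgxn
Hunk 6: at line 4 remove [qdif,doe,rdpzj] add [mxas,heww] -> 12 lines: otvm sofo ozbd wsen jmxb mxas heww qxo ixlty xzxh eetm tgxn
Hunk 7: at line 5 remove [heww] add [otru,rlodc,uvu] -> 14 lines: otvm sofo ozbd wsen jmxb mxas otru rlodc uvu qxo ixlty xzxh eetm tgxn

Answer: otvm
sofo
ozbd
wsen
jmxb
mxas
otru
rlodc
uvu
qxo
ixlty
xzxh
eetm
tgxn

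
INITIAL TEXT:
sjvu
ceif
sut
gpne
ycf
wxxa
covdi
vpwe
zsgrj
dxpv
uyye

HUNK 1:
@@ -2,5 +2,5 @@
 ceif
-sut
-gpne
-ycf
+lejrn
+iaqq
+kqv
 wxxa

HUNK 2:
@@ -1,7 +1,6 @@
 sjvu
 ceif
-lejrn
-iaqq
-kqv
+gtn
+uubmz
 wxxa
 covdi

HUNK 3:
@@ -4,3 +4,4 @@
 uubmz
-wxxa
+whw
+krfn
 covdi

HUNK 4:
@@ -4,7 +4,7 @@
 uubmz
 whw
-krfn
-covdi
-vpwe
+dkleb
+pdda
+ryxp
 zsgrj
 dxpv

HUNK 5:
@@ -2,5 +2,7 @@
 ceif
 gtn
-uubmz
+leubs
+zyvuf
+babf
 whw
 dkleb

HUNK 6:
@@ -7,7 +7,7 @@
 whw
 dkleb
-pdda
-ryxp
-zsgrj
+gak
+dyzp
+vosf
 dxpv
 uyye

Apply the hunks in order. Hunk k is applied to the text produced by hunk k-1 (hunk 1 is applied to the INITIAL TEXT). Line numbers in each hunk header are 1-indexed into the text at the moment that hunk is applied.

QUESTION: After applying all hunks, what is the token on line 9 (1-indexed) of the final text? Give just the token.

Hunk 1: at line 2 remove [sut,gpne,ycf] add [lejrn,iaqq,kqv] -> 11 lines: sjvu ceif lejrn iaqq kqv wxxa covdi vpwe zsgrj dxpv uyye
Hunk 2: at line 1 remove [lejrn,iaqq,kqv] add [gtn,uubmz] -> 10 lines: sjvu ceif gtn uubmz wxxa covdi vpwe zsgrj dxpv uyye
Hunk 3: at line 4 remove [wxxa] add [whw,krfn] -> 11 lines: sjvu ceif gtn uubmz whw krfn covdi vpwe zsgrj dxpv uyye
Hunk 4: at line 4 remove [krfn,covdi,vpwe] add [dkleb,pdda,ryxp] -> 11 lines: sjvu ceif gtn uubmz whw dkleb pdda ryxp zsgrj dxpv uyye
Hunk 5: at line 2 remove [uubmz] add [leubs,zyvuf,babf] -> 13 lines: sjvu ceif gtn leubs zyvuf babf whw dkleb pdda ryxp zsgrj dxpv uyye
Hunk 6: at line 7 remove [pdda,ryxp,zsgrj] add [gak,dyzp,vosf] -> 13 lines: sjvu ceif gtn leubs zyvuf babf whw dkleb gak dyzp vosf dxpv uyye
Final line 9: gak

Answer: gak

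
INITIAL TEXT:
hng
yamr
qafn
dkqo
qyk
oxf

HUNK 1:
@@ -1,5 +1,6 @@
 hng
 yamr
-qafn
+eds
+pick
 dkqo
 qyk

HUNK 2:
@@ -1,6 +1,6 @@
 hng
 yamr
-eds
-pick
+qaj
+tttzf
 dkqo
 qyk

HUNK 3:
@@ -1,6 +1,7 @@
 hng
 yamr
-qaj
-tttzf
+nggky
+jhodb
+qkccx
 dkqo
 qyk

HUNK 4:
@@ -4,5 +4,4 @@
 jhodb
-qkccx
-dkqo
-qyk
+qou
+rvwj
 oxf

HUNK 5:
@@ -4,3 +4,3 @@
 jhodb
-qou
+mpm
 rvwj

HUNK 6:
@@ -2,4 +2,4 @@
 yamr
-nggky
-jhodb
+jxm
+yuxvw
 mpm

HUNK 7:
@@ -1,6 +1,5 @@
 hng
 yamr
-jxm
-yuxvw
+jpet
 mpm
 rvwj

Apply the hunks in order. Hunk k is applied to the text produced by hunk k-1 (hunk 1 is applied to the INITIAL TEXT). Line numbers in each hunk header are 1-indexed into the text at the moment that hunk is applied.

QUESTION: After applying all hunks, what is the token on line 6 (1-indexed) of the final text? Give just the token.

Answer: oxf

Derivation:
Hunk 1: at line 1 remove [qafn] add [eds,pick] -> 7 lines: hng yamr eds pick dkqo qyk oxf
Hunk 2: at line 1 remove [eds,pick] add [qaj,tttzf] -> 7 lines: hng yamr qaj tttzf dkqo qyk oxf
Hunk 3: at line 1 remove [qaj,tttzf] add [nggky,jhodb,qkccx] -> 8 lines: hng yamr nggky jhodb qkccx dkqo qyk oxf
Hunk 4: at line 4 remove [qkccx,dkqo,qyk] add [qou,rvwj] -> 7 lines: hng yamr nggky jhodb qou rvwj oxf
Hunk 5: at line 4 remove [qou] add [mpm] -> 7 lines: hng yamr nggky jhodb mpm rvwj oxf
Hunk 6: at line 2 remove [nggky,jhodb] add [jxm,yuxvw] -> 7 lines: hng yamr jxm yuxvw mpm rvwj oxf
Hunk 7: at line 1 remove [jxm,yuxvw] add [jpet] -> 6 lines: hng yamr jpet mpm rvwj oxf
Final line 6: oxf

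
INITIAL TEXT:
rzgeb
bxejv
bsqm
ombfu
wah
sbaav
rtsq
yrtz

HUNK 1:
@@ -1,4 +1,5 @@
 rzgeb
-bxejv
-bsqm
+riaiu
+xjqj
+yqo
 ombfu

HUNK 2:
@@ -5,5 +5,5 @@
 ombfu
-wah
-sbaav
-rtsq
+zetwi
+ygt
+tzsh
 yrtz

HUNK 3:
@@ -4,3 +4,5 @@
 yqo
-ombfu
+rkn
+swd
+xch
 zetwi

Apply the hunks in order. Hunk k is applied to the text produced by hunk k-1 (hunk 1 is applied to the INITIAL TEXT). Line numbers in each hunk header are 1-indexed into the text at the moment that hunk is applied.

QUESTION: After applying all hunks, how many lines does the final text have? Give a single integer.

Hunk 1: at line 1 remove [bxejv,bsqm] add [riaiu,xjqj,yqo] -> 9 lines: rzgeb riaiu xjqj yqo ombfu wah sbaav rtsq yrtz
Hunk 2: at line 5 remove [wah,sbaav,rtsq] add [zetwi,ygt,tzsh] -> 9 lines: rzgeb riaiu xjqj yqo ombfu zetwi ygt tzsh yrtz
Hunk 3: at line 4 remove [ombfu] add [rkn,swd,xch] -> 11 lines: rzgeb riaiu xjqj yqo rkn swd xch zetwi ygt tzsh yrtz
Final line count: 11

Answer: 11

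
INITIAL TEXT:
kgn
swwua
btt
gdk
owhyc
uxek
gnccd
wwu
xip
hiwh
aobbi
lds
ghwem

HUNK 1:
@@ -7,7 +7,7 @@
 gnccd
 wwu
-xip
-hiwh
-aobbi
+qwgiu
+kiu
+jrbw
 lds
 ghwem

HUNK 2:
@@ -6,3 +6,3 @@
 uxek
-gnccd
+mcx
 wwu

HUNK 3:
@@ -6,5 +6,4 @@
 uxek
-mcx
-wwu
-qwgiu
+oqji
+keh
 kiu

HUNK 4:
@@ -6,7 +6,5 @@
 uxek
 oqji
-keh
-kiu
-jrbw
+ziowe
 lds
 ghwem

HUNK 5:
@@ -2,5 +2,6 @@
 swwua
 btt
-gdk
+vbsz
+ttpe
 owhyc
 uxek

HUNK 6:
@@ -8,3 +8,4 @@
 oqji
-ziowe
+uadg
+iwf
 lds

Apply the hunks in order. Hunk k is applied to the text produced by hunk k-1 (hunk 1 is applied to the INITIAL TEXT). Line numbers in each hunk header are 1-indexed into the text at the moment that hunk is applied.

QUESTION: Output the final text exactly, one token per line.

Hunk 1: at line 7 remove [xip,hiwh,aobbi] add [qwgiu,kiu,jrbw] -> 13 lines: kgn swwua btt gdk owhyc uxek gnccd wwu qwgiu kiu jrbw lds ghwem
Hunk 2: at line 6 remove [gnccd] add [mcx] -> 13 lines: kgn swwua btt gdk owhyc uxek mcx wwu qwgiu kiu jrbw lds ghwem
Hunk 3: at line 6 remove [mcx,wwu,qwgiu] add [oqji,keh] -> 12 lines: kgn swwua btt gdk owhyc uxek oqji keh kiu jrbw lds ghwem
Hunk 4: at line 6 remove [keh,kiu,jrbw] add [ziowe] -> 10 lines: kgn swwua btt gdk owhyc uxek oqji ziowe lds ghwem
Hunk 5: at line 2 remove [gdk] add [vbsz,ttpe] -> 11 lines: kgn swwua btt vbsz ttpe owhyc uxek oqji ziowe lds ghwem
Hunk 6: at line 8 remove [ziowe] add [uadg,iwf] -> 12 lines: kgn swwua btt vbsz ttpe owhyc uxek oqji uadg iwf lds ghwem

Answer: kgn
swwua
btt
vbsz
ttpe
owhyc
uxek
oqji
uadg
iwf
lds
ghwem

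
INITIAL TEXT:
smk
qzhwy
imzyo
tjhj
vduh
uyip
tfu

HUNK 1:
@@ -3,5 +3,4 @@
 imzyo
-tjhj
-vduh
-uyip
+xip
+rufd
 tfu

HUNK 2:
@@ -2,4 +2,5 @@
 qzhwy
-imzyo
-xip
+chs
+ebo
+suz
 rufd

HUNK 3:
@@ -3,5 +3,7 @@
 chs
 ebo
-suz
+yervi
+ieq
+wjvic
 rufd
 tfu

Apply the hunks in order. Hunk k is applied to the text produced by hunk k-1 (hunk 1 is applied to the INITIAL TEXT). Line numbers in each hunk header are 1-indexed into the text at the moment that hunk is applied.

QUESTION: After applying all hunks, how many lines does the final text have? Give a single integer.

Answer: 9

Derivation:
Hunk 1: at line 3 remove [tjhj,vduh,uyip] add [xip,rufd] -> 6 lines: smk qzhwy imzyo xip rufd tfu
Hunk 2: at line 2 remove [imzyo,xip] add [chs,ebo,suz] -> 7 lines: smk qzhwy chs ebo suz rufd tfu
Hunk 3: at line 3 remove [suz] add [yervi,ieq,wjvic] -> 9 lines: smk qzhwy chs ebo yervi ieq wjvic rufd tfu
Final line count: 9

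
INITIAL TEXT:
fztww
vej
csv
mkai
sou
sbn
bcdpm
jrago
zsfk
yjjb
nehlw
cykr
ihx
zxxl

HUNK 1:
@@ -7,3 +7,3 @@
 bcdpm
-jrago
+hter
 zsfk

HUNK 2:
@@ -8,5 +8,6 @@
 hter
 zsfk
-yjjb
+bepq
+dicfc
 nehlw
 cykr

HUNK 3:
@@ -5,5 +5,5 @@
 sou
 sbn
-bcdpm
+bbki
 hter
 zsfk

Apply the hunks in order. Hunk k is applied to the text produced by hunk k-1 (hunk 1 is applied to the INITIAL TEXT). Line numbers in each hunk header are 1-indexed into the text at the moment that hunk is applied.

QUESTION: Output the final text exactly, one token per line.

Hunk 1: at line 7 remove [jrago] add [hter] -> 14 lines: fztww vej csv mkai sou sbn bcdpm hter zsfk yjjb nehlw cykr ihx zxxl
Hunk 2: at line 8 remove [yjjb] add [bepq,dicfc] -> 15 lines: fztww vej csv mkai sou sbn bcdpm hter zsfk bepq dicfc nehlw cykr ihx zxxl
Hunk 3: at line 5 remove [bcdpm] add [bbki] -> 15 lines: fztww vej csv mkai sou sbn bbki hter zsfk bepq dicfc nehlw cykr ihx zxxl

Answer: fztww
vej
csv
mkai
sou
sbn
bbki
hter
zsfk
bepq
dicfc
nehlw
cykr
ihx
zxxl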